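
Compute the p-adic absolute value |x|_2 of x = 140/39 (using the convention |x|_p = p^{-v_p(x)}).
|140/39|_2 = 1/4

Step 1 — compute v_2(x) by factoring powers of 2 out of the numerator and denominator: v_2(140/39) = 2. Step 2 — apply |x|_p = p^{-v_p(x)} = 2^{-2} = 1/4.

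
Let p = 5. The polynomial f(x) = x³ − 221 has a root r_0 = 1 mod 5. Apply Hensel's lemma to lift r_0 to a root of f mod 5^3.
r_2 = 16 (mod 125)

Hensel: r_{i+1} = r_i − f(r_i)/f′(r_i) mod 5^{i+2}, where f′(x) = 3x². Iterate:
  r_0 = 1 (mod 5)
  r_1 = 16 (mod 25)
  r_2 = 16 (mod 125)
Final: r = 16 with f(r) ≡ 0 mod 5^3.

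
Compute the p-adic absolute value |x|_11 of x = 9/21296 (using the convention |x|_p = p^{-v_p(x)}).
|9/21296|_11 = 1331

Step 1 — compute v_11(x) by factoring powers of 11 out of the numerator and denominator: v_11(9/21296) = -3. Step 2 — apply |x|_p = p^{-v_p(x)} = 11^{3} = 1331.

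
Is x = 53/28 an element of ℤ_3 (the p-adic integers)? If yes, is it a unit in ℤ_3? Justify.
x ∈ ℤ_3^× (unit); v_3(x) = 0

ℤ_3 = {x ∈ ℚ_3 : v_3(x) ≥ 0} and ℤ_3^× = {x ∈ ℤ_3 : v_3(x) = 0}. Here v_3(53/28) = v_3(num) − v_3(den) = 0; compare against these criteria.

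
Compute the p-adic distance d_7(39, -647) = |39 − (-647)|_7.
d_7(39, -647) = 1/343

Step 1 — x − y = 39 − (-647) = 686. Step 2 — v_7(686) = 3 (factor: 686 = (7^3 · 2); the sign does not affect v_p). Step 3 — |x − y|_7 = 7^{-3} = 1/343.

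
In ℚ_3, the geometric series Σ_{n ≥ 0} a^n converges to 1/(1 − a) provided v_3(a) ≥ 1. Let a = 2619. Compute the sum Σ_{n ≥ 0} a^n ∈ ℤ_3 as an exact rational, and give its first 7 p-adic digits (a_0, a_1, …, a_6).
Σ a^n = 1/(1 − a) = -1/2618;  first 7 digits = (1, 0, 0, 1, 2, 1, 1)

v_3(a) = 3 ≥ 1, so the series converges in ℤ_3 to 1/(1 − a) = 1/(1 − 2619) = -1/2618. Expand this rational in ℤ_3: compute digits iteratively via d_i = x_i mod 3, x_{i+1} = (x_i − d_i)/3. The first 7 digits are (1, 0, 0, 1, 2, 1, 1).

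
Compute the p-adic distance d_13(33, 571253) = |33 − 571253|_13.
d_13(33, 571253) = 1/28561

Step 1 — x − y = 33 − 571253 = -571220. Step 2 — v_13(-571220) = 4 (factor: -571220 = −(13^4 · 20); the sign does not affect v_p). Step 3 — |x − y|_13 = 13^{-4} = 1/28561.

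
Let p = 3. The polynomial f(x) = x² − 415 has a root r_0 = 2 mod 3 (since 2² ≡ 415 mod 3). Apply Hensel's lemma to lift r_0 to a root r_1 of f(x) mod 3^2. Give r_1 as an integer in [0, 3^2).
r_1 = 8 (mod 9)

Hensel's recurrence: r_{i+1} = r_i − f(r_i)·(f′(r_i))^{-1} mod 3^{i+2}, with f′(x) = 2x. Iterate:
  r_0 = 2 (mod 3)
  r_1 = 8 (mod 9)
Final: r_1 = 8, and one checks f(r_1) ≡ 0 mod 3^2.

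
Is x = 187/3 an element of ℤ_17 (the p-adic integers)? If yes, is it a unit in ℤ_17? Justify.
x ∈ ℤ_17 but not a unit; v_17(x) = 1 > 0

ℤ_17 = {x ∈ ℚ_17 : v_17(x) ≥ 0} and ℤ_17^× = {x ∈ ℤ_17 : v_17(x) = 0}. Here v_17(187/3) = v_17(num) − v_17(den) = 1; compare against these criteria.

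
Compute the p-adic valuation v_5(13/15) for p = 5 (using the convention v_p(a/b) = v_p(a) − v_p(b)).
v_5(13/15) = -1

Factor powers of 5 from the numerator and denominator of the reduced fraction: 13 = 5^0 · 13 and 15 = 5^1 · 3. Apply v_p(a/b) = v_p(a) − v_p(b): v_5(13/15) = 0 − 1 = -1.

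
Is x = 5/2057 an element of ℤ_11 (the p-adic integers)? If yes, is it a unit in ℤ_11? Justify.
x ∉ ℤ_11 (v_11(x) = -2 < 0)

ℤ_11 = {x ∈ ℚ_11 : v_11(x) ≥ 0} and ℤ_11^× = {x ∈ ℤ_11 : v_11(x) = 0}. Here v_11(5/2057) = v_11(num) − v_11(den) = -2; compare against these criteria.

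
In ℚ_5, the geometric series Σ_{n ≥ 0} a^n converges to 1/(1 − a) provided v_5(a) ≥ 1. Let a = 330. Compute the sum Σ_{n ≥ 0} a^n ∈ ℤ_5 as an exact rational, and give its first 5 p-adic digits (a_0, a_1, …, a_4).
Σ a^n = 1/(1 − a) = -1/329;  first 5 digits = (1, 1, 4, 4, 4)

v_5(a) = 1 ≥ 1, so the series converges in ℤ_5 to 1/(1 − a) = 1/(1 − 330) = -1/329. Expand this rational in ℤ_5: compute digits iteratively via d_i = x_i mod 5, x_{i+1} = (x_i − d_i)/5. The first 5 digits are (1, 1, 4, 4, 4).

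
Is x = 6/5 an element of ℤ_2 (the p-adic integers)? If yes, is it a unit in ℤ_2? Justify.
x ∈ ℤ_2 but not a unit; v_2(x) = 1 > 0

ℤ_2 = {x ∈ ℚ_2 : v_2(x) ≥ 0} and ℤ_2^× = {x ∈ ℤ_2 : v_2(x) = 0}. Here v_2(6/5) = v_2(num) − v_2(den) = 1; compare against these criteria.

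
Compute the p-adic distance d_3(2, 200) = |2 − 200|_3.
d_3(2, 200) = 1/9

Step 1 — x − y = 2 − 200 = -198. Step 2 — v_3(-198) = 2 (factor: -198 = −(3^2 · 22); the sign does not affect v_p). Step 3 — |x − y|_3 = 3^{-2} = 1/9.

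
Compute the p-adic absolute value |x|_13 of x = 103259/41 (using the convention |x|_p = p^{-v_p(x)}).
|103259/41|_13 = 1/2197

Step 1 — compute v_13(x) by factoring powers of 13 out of the numerator and denominator: v_13(103259/41) = 3. Step 2 — apply |x|_p = p^{-v_p(x)} = 13^{-3} = 1/2197.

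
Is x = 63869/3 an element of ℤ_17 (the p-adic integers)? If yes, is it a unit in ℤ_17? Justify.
x ∈ ℤ_17 but not a unit; v_17(x) = 3 > 0

ℤ_17 = {x ∈ ℚ_17 : v_17(x) ≥ 0} and ℤ_17^× = {x ∈ ℤ_17 : v_17(x) = 0}. Here v_17(63869/3) = v_17(num) − v_17(den) = 3; compare against these criteria.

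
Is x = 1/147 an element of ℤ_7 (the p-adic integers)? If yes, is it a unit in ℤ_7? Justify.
x ∉ ℤ_7 (v_7(x) = -2 < 0)

ℤ_7 = {x ∈ ℚ_7 : v_7(x) ≥ 0} and ℤ_7^× = {x ∈ ℤ_7 : v_7(x) = 0}. Here v_7(1/147) = v_7(num) − v_7(den) = -2; compare against these criteria.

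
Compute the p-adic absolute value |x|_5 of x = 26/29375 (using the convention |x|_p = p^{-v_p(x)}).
|26/29375|_5 = 625

Step 1 — compute v_5(x) by factoring powers of 5 out of the numerator and denominator: v_5(26/29375) = -4. Step 2 — apply |x|_p = p^{-v_p(x)} = 5^{4} = 625.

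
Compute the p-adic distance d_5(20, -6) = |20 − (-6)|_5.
d_5(20, -6) = 1

Step 1 — x − y = 20 − (-6) = 26. Step 2 — v_5(26) = 0 (factor: 26 = (5^0 · 26); the sign does not affect v_p). Step 3 — |x − y|_5 = 5^{0} = 1.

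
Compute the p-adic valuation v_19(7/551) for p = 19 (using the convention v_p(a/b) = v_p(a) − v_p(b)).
v_19(7/551) = -1

Factor powers of 19 from the numerator and denominator of the reduced fraction: 7 = 19^0 · 7 and 551 = 19^1 · 29. Apply v_p(a/b) = v_p(a) − v_p(b): v_19(7/551) = 0 − 1 = -1.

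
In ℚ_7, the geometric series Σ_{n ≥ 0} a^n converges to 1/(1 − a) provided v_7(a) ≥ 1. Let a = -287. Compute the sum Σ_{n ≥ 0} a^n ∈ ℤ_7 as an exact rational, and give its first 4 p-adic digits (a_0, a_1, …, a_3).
Σ a^n = 1/(1 − a) = 1/288;  first 4 digits = (1, 1, 2, 2)

v_7(a) = 1 ≥ 1, so the series converges in ℤ_7 to 1/(1 − a) = 1/(1 − (-287)) = 1/288. Expand this rational in ℤ_7: compute digits iteratively via d_i = x_i mod 7, x_{i+1} = (x_i − d_i)/7. The first 4 digits are (1, 1, 2, 2).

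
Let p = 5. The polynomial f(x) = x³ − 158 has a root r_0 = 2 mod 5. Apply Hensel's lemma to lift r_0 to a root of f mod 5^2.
r_1 = 2 (mod 25)

Hensel: r_{i+1} = r_i − f(r_i)/f′(r_i) mod 5^{i+2}, where f′(x) = 3x². Iterate:
  r_0 = 2 (mod 5)
  r_1 = 2 (mod 25)
Final: r = 2 with f(r) ≡ 0 mod 5^2.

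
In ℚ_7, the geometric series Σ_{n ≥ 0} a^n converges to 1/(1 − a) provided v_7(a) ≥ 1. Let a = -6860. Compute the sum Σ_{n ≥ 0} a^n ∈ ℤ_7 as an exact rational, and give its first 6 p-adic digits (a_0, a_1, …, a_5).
Σ a^n = 1/(1 − a) = 1/6861;  first 6 digits = (1, 0, 0, 1, 4, 6)

v_7(a) = 3 ≥ 1, so the series converges in ℤ_7 to 1/(1 − a) = 1/(1 − (-6860)) = 1/6861. Expand this rational in ℤ_7: compute digits iteratively via d_i = x_i mod 7, x_{i+1} = (x_i − d_i)/7. The first 6 digits are (1, 0, 0, 1, 4, 6).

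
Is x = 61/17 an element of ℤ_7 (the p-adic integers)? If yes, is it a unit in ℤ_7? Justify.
x ∈ ℤ_7^× (unit); v_7(x) = 0

ℤ_7 = {x ∈ ℚ_7 : v_7(x) ≥ 0} and ℤ_7^× = {x ∈ ℤ_7 : v_7(x) = 0}. Here v_7(61/17) = v_7(num) − v_7(den) = 0; compare against these criteria.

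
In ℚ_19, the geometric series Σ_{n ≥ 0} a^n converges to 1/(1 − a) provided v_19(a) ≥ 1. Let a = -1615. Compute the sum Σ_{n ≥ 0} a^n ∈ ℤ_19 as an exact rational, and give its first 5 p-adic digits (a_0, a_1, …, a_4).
Σ a^n = 1/(1 − a) = 1/1616;  first 5 digits = (1, 10, 0, 12, 3)

v_19(a) = 1 ≥ 1, so the series converges in ℤ_19 to 1/(1 − a) = 1/(1 − (-1615)) = 1/1616. Expand this rational in ℤ_19: compute digits iteratively via d_i = x_i mod 19, x_{i+1} = (x_i − d_i)/19. The first 5 digits are (1, 10, 0, 12, 3).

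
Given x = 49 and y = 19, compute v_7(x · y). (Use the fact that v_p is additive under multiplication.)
v_7(931) = 2

v_p(x) = 2 (factor: 49 = 7^2 · 1); v_p(y) = 0 (factor: 19 = 7^0 · 19). Additivity: v_p(xy) = v_p(x) + v_p(y) = 2 + 0 = 2. (Direct check: xy = 931 = 7^2 · (19).)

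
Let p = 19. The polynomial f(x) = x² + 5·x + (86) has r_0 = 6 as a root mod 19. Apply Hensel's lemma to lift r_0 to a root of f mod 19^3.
r_2 = 3692 (mod 6859)

Hensel: r_{i+1} = r_i − f(r_i)·(f′(r_i))^{-1} mod 19^{i+2}, f′(x) = 2x + 5. Iterate:
  r_0 = 6 (mod 19)
  r_1 = 82 (mod 361)
  r_2 = 3692 (mod 6859)
Final: r = 3692 satisfies f(r) ≡ 0 mod 19^3.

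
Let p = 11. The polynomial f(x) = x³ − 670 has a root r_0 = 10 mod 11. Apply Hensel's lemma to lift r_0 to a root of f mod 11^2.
r_1 = 21 (mod 121)

Hensel: r_{i+1} = r_i − f(r_i)/f′(r_i) mod 11^{i+2}, where f′(x) = 3x². Iterate:
  r_0 = 10 (mod 11)
  r_1 = 21 (mod 121)
Final: r = 21 with f(r) ≡ 0 mod 11^2.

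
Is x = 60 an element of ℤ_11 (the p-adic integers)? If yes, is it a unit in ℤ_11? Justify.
x ∈ ℤ_11^× (unit); v_11(x) = 0

ℤ_11 = {x ∈ ℚ_11 : v_11(x) ≥ 0} and ℤ_11^× = {x ∈ ℤ_11 : v_11(x) = 0}. Here v_11(60) = v_11(num) − v_11(den) = 0; compare against these criteria.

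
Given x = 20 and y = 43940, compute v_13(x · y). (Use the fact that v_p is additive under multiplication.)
v_13(878800) = 3

v_p(x) = 0 (factor: 20 = 13^0 · 20); v_p(y) = 3 (factor: 43940 = 13^3 · 20). Additivity: v_p(xy) = v_p(x) + v_p(y) = 0 + 3 = 3. (Direct check: xy = 878800 = 13^3 · (400).)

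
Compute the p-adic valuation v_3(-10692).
v_3(-10692) = 5

v_3(n) is the largest exponent k such that 3^k divides n. Factor out: -10692 = -3^5 · 44. (Sign doesn't affect v_p.) So v_3(-10692) = 5.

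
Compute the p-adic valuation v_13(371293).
v_13(371293) = 5

v_13(n) is the largest exponent k such that 13^k divides n. Factor out: 371293 = 13^5 · 1. (Sign doesn't affect v_p.) So v_13(371293) = 5.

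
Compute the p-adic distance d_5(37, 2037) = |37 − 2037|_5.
d_5(37, 2037) = 1/125

Step 1 — x − y = 37 − 2037 = -2000. Step 2 — v_5(-2000) = 3 (factor: -2000 = −(5^3 · 16); the sign does not affect v_p). Step 3 — |x − y|_5 = 5^{-3} = 1/125.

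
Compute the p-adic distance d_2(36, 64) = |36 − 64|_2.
d_2(36, 64) = 1/4

Step 1 — x − y = 36 − 64 = -28. Step 2 — v_2(-28) = 2 (factor: -28 = −(2^2 · 7); the sign does not affect v_p). Step 3 — |x − y|_2 = 2^{-2} = 1/4.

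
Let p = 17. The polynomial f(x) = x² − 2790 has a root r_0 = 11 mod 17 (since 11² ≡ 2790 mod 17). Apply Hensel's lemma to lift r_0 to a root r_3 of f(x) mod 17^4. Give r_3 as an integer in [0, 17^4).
r_3 = 64645 (mod 83521)

Hensel's recurrence: r_{i+1} = r_i − f(r_i)·(f′(r_i))^{-1} mod 17^{i+2}, with f′(x) = 2x. Iterate:
  r_0 = 11 (mod 17)
  r_1 = 198 (mod 289)
  r_2 = 776 (mod 4913)
  r_3 = 64645 (mod 83521)
Final: r_3 = 64645, and one checks f(r_3) ≡ 0 mod 17^4.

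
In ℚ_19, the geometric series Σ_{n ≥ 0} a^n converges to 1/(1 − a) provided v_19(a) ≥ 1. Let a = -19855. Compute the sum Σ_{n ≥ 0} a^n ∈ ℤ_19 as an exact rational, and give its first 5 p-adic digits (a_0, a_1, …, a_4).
Σ a^n = 1/(1 − a) = 1/19856;  first 5 digits = (1, 0, 2, 16, 3)

v_19(a) = 2 ≥ 1, so the series converges in ℤ_19 to 1/(1 − a) = 1/(1 − (-19855)) = 1/19856. Expand this rational in ℤ_19: compute digits iteratively via d_i = x_i mod 19, x_{i+1} = (x_i − d_i)/19. The first 5 digits are (1, 0, 2, 16, 3).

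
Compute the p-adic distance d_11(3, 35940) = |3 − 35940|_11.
d_11(3, 35940) = 1/1331

Step 1 — x − y = 3 − 35940 = -35937. Step 2 — v_11(-35937) = 3 (factor: -35937 = −(11^3 · 27); the sign does not affect v_p). Step 3 — |x − y|_11 = 11^{-3} = 1/1331.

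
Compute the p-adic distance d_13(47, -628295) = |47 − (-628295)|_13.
d_13(47, -628295) = 1/28561

Step 1 — x − y = 47 − (-628295) = 628342. Step 2 — v_13(628342) = 4 (factor: 628342 = (13^4 · 22); the sign does not affect v_p). Step 3 — |x − y|_13 = 13^{-4} = 1/28561.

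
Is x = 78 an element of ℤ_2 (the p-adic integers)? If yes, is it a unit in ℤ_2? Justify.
x ∈ ℤ_2 but not a unit; v_2(x) = 1 > 0

ℤ_2 = {x ∈ ℚ_2 : v_2(x) ≥ 0} and ℤ_2^× = {x ∈ ℤ_2 : v_2(x) = 0}. Here v_2(78) = v_2(num) − v_2(den) = 1; compare against these criteria.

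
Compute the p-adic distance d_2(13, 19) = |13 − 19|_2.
d_2(13, 19) = 1/2

Step 1 — x − y = 13 − 19 = -6. Step 2 — v_2(-6) = 1 (factor: -6 = −(2^1 · 3); the sign does not affect v_p). Step 3 — |x − y|_2 = 2^{-1} = 1/2.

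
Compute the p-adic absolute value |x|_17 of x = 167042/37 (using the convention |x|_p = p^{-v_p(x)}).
|167042/37|_17 = 1/83521

Step 1 — compute v_17(x) by factoring powers of 17 out of the numerator and denominator: v_17(167042/37) = 4. Step 2 — apply |x|_p = p^{-v_p(x)} = 17^{-4} = 1/83521.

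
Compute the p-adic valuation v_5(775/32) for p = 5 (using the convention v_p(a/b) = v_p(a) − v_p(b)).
v_5(775/32) = 2

Factor powers of 5 from the numerator and denominator of the reduced fraction: 775 = 5^2 · 31 and 32 = 5^0 · 32. Apply v_p(a/b) = v_p(a) − v_p(b): v_5(775/32) = 2 − 0 = 2.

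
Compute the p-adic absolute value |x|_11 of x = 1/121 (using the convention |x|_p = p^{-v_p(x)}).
|1/121|_11 = 121

Step 1 — compute v_11(x) by factoring powers of 11 out of the numerator and denominator: v_11(1/121) = -2. Step 2 — apply |x|_p = p^{-v_p(x)} = 11^{2} = 121.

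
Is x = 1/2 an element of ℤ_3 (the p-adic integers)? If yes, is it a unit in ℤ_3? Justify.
x ∈ ℤ_3^× (unit); v_3(x) = 0

ℤ_3 = {x ∈ ℚ_3 : v_3(x) ≥ 0} and ℤ_3^× = {x ∈ ℤ_3 : v_3(x) = 0}. Here v_3(1/2) = v_3(num) − v_3(den) = 0; compare against these criteria.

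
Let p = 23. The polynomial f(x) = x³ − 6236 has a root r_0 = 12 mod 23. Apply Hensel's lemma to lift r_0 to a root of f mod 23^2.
r_1 = 380 (mod 529)

Hensel: r_{i+1} = r_i − f(r_i)/f′(r_i) mod 23^{i+2}, where f′(x) = 3x². Iterate:
  r_0 = 12 (mod 23)
  r_1 = 380 (mod 529)
Final: r = 380 with f(r) ≡ 0 mod 23^2.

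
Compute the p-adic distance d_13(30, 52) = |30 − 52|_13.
d_13(30, 52) = 1

Step 1 — x − y = 30 − 52 = -22. Step 2 — v_13(-22) = 0 (factor: -22 = −(13^0 · 22); the sign does not affect v_p). Step 3 — |x − y|_13 = 13^{0} = 1.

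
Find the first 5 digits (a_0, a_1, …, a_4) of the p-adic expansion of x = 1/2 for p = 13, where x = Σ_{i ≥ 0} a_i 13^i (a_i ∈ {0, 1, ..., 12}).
(a_0, …, a_4) = (7, 6, 6, 6, 6)

v_13(1/2) = 0 (numerator and denominator both coprime to 13), so x ∈ ℤ_13^×. Compute digits iteratively via a_i = x_i mod 13, x_{i+1} = (x_i − a_i)/13, with x_0 = x:
  x_0 = 1/2;  a_0 = 7;  x_1 = (x_0 − 7)/13 = -1/2
  x_1 = -1/2;  a_1 = 6;  x_2 = (x_1 − 6)/13 = -1/2
  x_2 = -1/2;  a_2 = 6;  x_3 = (x_2 − 6)/13 = -1/2
  x_3 = -1/2;  a_3 = 6;  x_4 = (x_3 − 6)/13 = -1/2
  x_4 = -1/2;  a_4 = 6;  x_5 = (x_4 − 6)/13 = -1/2
Digits: (7, 6, 6, 6, 6).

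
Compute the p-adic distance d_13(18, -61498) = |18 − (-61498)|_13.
d_13(18, -61498) = 1/2197

Step 1 — x − y = 18 − (-61498) = 61516. Step 2 — v_13(61516) = 3 (factor: 61516 = (13^3 · 28); the sign does not affect v_p). Step 3 — |x − y|_13 = 13^{-3} = 1/2197.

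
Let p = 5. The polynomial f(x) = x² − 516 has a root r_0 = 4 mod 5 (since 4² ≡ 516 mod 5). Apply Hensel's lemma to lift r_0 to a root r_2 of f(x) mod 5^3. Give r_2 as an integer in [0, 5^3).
r_2 = 4 (mod 125)

Hensel's recurrence: r_{i+1} = r_i − f(r_i)·(f′(r_i))^{-1} mod 5^{i+2}, with f′(x) = 2x. Iterate:
  r_0 = 4 (mod 5)
  r_1 = 4 (mod 25)
  r_2 = 4 (mod 125)
Final: r_2 = 4, and one checks f(r_2) ≡ 0 mod 5^3.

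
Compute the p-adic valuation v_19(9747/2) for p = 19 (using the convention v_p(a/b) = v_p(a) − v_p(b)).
v_19(9747/2) = 2

Factor powers of 19 from the numerator and denominator of the reduced fraction: 9747 = 19^2 · 27 and 2 = 19^0 · 2. Apply v_p(a/b) = v_p(a) − v_p(b): v_19(9747/2) = 2 − 0 = 2.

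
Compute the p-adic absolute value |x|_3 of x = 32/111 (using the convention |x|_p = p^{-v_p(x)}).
|32/111|_3 = 3

Step 1 — compute v_3(x) by factoring powers of 3 out of the numerator and denominator: v_3(32/111) = -1. Step 2 — apply |x|_p = p^{-v_p(x)} = 3^{1} = 3.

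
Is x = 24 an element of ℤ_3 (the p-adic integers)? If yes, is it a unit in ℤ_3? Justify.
x ∈ ℤ_3 but not a unit; v_3(x) = 1 > 0

ℤ_3 = {x ∈ ℚ_3 : v_3(x) ≥ 0} and ℤ_3^× = {x ∈ ℤ_3 : v_3(x) = 0}. Here v_3(24) = v_3(num) − v_3(den) = 1; compare against these criteria.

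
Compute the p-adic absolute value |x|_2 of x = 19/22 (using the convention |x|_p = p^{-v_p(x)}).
|19/22|_2 = 2

Step 1 — compute v_2(x) by factoring powers of 2 out of the numerator and denominator: v_2(19/22) = -1. Step 2 — apply |x|_p = p^{-v_p(x)} = 2^{1} = 2.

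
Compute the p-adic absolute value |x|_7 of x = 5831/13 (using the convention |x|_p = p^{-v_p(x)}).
|5831/13|_7 = 1/343

Step 1 — compute v_7(x) by factoring powers of 7 out of the numerator and denominator: v_7(5831/13) = 3. Step 2 — apply |x|_p = p^{-v_p(x)} = 7^{-3} = 1/343.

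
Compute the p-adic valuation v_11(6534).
v_11(6534) = 2

v_11(n) is the largest exponent k such that 11^k divides n. Factor out: 6534 = 11^2 · 54. (Sign doesn't affect v_p.) So v_11(6534) = 2.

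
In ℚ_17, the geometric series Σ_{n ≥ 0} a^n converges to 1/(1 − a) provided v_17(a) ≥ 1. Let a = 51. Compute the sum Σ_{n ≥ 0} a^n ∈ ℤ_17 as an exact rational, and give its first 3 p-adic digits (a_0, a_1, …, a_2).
Σ a^n = 1/(1 − a) = -1/50;  first 3 digits = (1, 3, 9)

v_17(a) = 1 ≥ 1, so the series converges in ℤ_17 to 1/(1 − a) = 1/(1 − 51) = -1/50. Expand this rational in ℤ_17: compute digits iteratively via d_i = x_i mod 17, x_{i+1} = (x_i − d_i)/17. The first 3 digits are (1, 3, 9).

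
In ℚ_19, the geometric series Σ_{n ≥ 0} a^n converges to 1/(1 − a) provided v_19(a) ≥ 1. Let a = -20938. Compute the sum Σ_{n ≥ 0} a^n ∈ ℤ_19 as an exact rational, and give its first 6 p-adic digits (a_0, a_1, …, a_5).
Σ a^n = 1/(1 − a) = 1/20939;  first 6 digits = (1, 0, 18, 15, 0, 6)

v_19(a) = 2 ≥ 1, so the series converges in ℤ_19 to 1/(1 − a) = 1/(1 − (-20938)) = 1/20939. Expand this rational in ℤ_19: compute digits iteratively via d_i = x_i mod 19, x_{i+1} = (x_i − d_i)/19. The first 6 digits are (1, 0, 18, 15, 0, 6).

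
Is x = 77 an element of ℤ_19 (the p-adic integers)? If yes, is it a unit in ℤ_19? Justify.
x ∈ ℤ_19^× (unit); v_19(x) = 0

ℤ_19 = {x ∈ ℚ_19 : v_19(x) ≥ 0} and ℤ_19^× = {x ∈ ℤ_19 : v_19(x) = 0}. Here v_19(77) = v_19(num) − v_19(den) = 0; compare against these criteria.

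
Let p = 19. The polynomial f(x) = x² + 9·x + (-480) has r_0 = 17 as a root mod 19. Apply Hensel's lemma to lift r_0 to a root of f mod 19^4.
r_3 = 39518 (mod 130321)

Hensel: r_{i+1} = r_i − f(r_i)·(f′(r_i))^{-1} mod 19^{i+2}, f′(x) = 2x + 9. Iterate:
  r_0 = 17 (mod 19)
  r_1 = 169 (mod 361)
  r_2 = 5223 (mod 6859)
  r_3 = 39518 (mod 130321)
Final: r = 39518 satisfies f(r) ≡ 0 mod 19^4.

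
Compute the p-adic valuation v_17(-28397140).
v_17(-28397140) = 5

v_17(n) is the largest exponent k such that 17^k divides n. Factor out: -28397140 = -17^5 · 20. (Sign doesn't affect v_p.) So v_17(-28397140) = 5.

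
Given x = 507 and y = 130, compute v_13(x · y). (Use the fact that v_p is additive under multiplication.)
v_13(65910) = 3

v_p(x) = 2 (factor: 507 = 13^2 · 3); v_p(y) = 1 (factor: 130 = 13^1 · 10). Additivity: v_p(xy) = v_p(x) + v_p(y) = 2 + 1 = 3. (Direct check: xy = 65910 = 13^3 · (30).)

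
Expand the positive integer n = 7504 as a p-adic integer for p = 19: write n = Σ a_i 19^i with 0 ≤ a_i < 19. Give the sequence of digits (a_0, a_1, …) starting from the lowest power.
(a_0, a_1, …) = (18, 14, 1, 1)

Repeated division by 19 gives the digits low-to-high: 7504 = 18 + 14·19^1 + 1·19^2 + 1·19^3. Digit sequence: (18, 14, 1, 1).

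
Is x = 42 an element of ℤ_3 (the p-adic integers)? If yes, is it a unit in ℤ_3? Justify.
x ∈ ℤ_3 but not a unit; v_3(x) = 1 > 0

ℤ_3 = {x ∈ ℚ_3 : v_3(x) ≥ 0} and ℤ_3^× = {x ∈ ℤ_3 : v_3(x) = 0}. Here v_3(42) = v_3(num) − v_3(den) = 1; compare against these criteria.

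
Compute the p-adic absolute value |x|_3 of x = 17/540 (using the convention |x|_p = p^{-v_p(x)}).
|17/540|_3 = 27

Step 1 — compute v_3(x) by factoring powers of 3 out of the numerator and denominator: v_3(17/540) = -3. Step 2 — apply |x|_p = p^{-v_p(x)} = 3^{3} = 27.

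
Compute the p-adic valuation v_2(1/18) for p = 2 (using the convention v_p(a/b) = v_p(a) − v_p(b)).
v_2(1/18) = -1

Factor powers of 2 from the numerator and denominator of the reduced fraction: 1 = 2^0 · 1 and 18 = 2^1 · 9. Apply v_p(a/b) = v_p(a) − v_p(b): v_2(1/18) = 0 − 1 = -1.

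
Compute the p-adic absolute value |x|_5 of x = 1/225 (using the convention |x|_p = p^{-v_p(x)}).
|1/225|_5 = 25

Step 1 — compute v_5(x) by factoring powers of 5 out of the numerator and denominator: v_5(1/225) = -2. Step 2 — apply |x|_p = p^{-v_p(x)} = 5^{2} = 25.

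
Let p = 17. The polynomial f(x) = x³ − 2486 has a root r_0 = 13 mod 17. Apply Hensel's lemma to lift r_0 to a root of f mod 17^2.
r_1 = 13 (mod 289)

Hensel: r_{i+1} = r_i − f(r_i)/f′(r_i) mod 17^{i+2}, where f′(x) = 3x². Iterate:
  r_0 = 13 (mod 17)
  r_1 = 13 (mod 289)
Final: r = 13 with f(r) ≡ 0 mod 17^2.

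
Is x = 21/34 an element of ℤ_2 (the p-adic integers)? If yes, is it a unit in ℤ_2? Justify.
x ∉ ℤ_2 (v_2(x) = -1 < 0)

ℤ_2 = {x ∈ ℚ_2 : v_2(x) ≥ 0} and ℤ_2^× = {x ∈ ℤ_2 : v_2(x) = 0}. Here v_2(21/34) = v_2(num) − v_2(den) = -1; compare against these criteria.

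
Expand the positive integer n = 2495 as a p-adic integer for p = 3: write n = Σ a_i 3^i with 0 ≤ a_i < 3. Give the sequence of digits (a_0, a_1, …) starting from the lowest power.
(a_0, a_1, …) = (2, 0, 1, 2, 0, 1, 0, 1)

Repeated division by 3 gives the digits low-to-high: 2495 = 2 + 1·3^2 + 2·3^3 + 1·3^5 + 1·3^7. Digit sequence: (2, 0, 1, 2, 0, 1, 0, 1).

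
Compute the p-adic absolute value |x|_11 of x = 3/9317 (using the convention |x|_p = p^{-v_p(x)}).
|3/9317|_11 = 1331

Step 1 — compute v_11(x) by factoring powers of 11 out of the numerator and denominator: v_11(3/9317) = -3. Step 2 — apply |x|_p = p^{-v_p(x)} = 11^{3} = 1331.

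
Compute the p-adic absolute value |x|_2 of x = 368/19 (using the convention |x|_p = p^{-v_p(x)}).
|368/19|_2 = 1/16

Step 1 — compute v_2(x) by factoring powers of 2 out of the numerator and denominator: v_2(368/19) = 4. Step 2 — apply |x|_p = p^{-v_p(x)} = 2^{-4} = 1/16.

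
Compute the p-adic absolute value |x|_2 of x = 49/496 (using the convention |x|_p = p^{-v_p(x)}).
|49/496|_2 = 16

Step 1 — compute v_2(x) by factoring powers of 2 out of the numerator and denominator: v_2(49/496) = -4. Step 2 — apply |x|_p = p^{-v_p(x)} = 2^{4} = 16.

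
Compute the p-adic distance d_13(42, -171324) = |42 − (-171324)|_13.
d_13(42, -171324) = 1/28561

Step 1 — x − y = 42 − (-171324) = 171366. Step 2 — v_13(171366) = 4 (factor: 171366 = (13^4 · 6); the sign does not affect v_p). Step 3 — |x − y|_13 = 13^{-4} = 1/28561.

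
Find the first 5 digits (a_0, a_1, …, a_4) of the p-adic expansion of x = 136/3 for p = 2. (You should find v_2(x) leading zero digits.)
(a_0, …, a_4) = (0, 0, 0, 1, 1)

v_2(136/3) = 3, so a_0 = ... = a_2 = 0. Factor out: x = 2^3 · u with u = 17/3 a unit in ℤ_2. Expand u iteratively via a_{v+i} = u_i mod 2, u_{i+1} = (u_i − a_{v+i})/2:
  u_0 = 17/3;  a_3 = 1;  u_1 = (u_0 − 1)/2 = 7/3
  u_1 = 7/3;  a_4 = 1;  u_2 = (u_1 − 1)/2 = 2/3
Digits: (0, 0, 0, 1, 1).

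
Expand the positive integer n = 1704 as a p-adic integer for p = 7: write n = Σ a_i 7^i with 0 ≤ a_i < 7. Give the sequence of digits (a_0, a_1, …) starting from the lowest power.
(a_0, a_1, …) = (3, 5, 6, 4)

Repeated division by 7 gives the digits low-to-high: 1704 = 3 + 5·7^1 + 6·7^2 + 4·7^3. Digit sequence: (3, 5, 6, 4).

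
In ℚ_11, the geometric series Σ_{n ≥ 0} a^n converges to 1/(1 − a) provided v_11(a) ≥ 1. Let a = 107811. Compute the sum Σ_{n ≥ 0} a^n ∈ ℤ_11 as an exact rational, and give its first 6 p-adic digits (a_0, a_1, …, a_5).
Σ a^n = 1/(1 − a) = -1/107810;  first 6 digits = (1, 0, 0, 4, 7, 0)

v_11(a) = 3 ≥ 1, so the series converges in ℤ_11 to 1/(1 − a) = 1/(1 − 107811) = -1/107810. Expand this rational in ℤ_11: compute digits iteratively via d_i = x_i mod 11, x_{i+1} = (x_i − d_i)/11. The first 6 digits are (1, 0, 0, 4, 7, 0).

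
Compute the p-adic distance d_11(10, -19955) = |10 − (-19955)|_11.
d_11(10, -19955) = 1/1331

Step 1 — x − y = 10 − (-19955) = 19965. Step 2 — v_11(19965) = 3 (factor: 19965 = (11^3 · 15); the sign does not affect v_p). Step 3 — |x − y|_11 = 11^{-3} = 1/1331.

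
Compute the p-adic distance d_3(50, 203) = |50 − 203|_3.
d_3(50, 203) = 1/9

Step 1 — x − y = 50 − 203 = -153. Step 2 — v_3(-153) = 2 (factor: -153 = −(3^2 · 17); the sign does not affect v_p). Step 3 — |x − y|_3 = 3^{-2} = 1/9.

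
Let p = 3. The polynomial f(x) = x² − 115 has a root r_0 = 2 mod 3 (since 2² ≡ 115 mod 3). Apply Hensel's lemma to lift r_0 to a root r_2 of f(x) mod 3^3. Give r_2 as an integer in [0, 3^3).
r_2 = 14 (mod 27)

Hensel's recurrence: r_{i+1} = r_i − f(r_i)·(f′(r_i))^{-1} mod 3^{i+2}, with f′(x) = 2x. Iterate:
  r_0 = 2 (mod 3)
  r_1 = 5 (mod 9)
  r_2 = 14 (mod 27)
Final: r_2 = 14, and one checks f(r_2) ≡ 0 mod 3^3.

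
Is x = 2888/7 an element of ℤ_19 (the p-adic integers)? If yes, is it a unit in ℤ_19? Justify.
x ∈ ℤ_19 but not a unit; v_19(x) = 2 > 0

ℤ_19 = {x ∈ ℚ_19 : v_19(x) ≥ 0} and ℤ_19^× = {x ∈ ℤ_19 : v_19(x) = 0}. Here v_19(2888/7) = v_19(num) − v_19(den) = 2; compare against these criteria.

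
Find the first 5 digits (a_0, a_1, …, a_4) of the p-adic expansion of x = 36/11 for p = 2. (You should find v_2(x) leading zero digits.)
(a_0, …, a_4) = (0, 0, 1, 1, 0)

v_2(36/11) = 2, so a_0 = ... = a_1 = 0. Factor out: x = 2^2 · u with u = 9/11 a unit in ℤ_2. Expand u iteratively via a_{v+i} = u_i mod 2, u_{i+1} = (u_i − a_{v+i})/2:
  u_0 = 9/11;  a_2 = 1;  u_1 = (u_0 − 1)/2 = -1/11
  u_1 = -1/11;  a_3 = 1;  u_2 = (u_1 − 1)/2 = -6/11
  u_2 = -6/11;  a_4 = 0;  u_3 = (u_2 − 0)/2 = -3/11
Digits: (0, 0, 1, 1, 0).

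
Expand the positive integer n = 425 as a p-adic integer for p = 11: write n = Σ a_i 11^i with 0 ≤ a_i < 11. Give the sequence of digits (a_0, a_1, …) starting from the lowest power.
(a_0, a_1, …) = (7, 5, 3)

Repeated division by 11 gives the digits low-to-high: 425 = 7 + 5·11^1 + 3·11^2. Digit sequence: (7, 5, 3).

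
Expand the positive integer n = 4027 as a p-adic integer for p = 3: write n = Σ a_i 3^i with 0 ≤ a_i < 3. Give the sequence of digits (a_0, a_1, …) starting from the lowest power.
(a_0, a_1, …) = (1, 1, 0, 2, 1, 1, 2, 1)

Repeated division by 3 gives the digits low-to-high: 4027 = 1 + 1·3^1 + 2·3^3 + 1·3^4 + 1·3^5 + 2·3^6 + 1·3^7. Digit sequence: (1, 1, 0, 2, 1, 1, 2, 1).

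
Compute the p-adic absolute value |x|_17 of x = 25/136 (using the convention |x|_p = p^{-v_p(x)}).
|25/136|_17 = 17

Step 1 — compute v_17(x) by factoring powers of 17 out of the numerator and denominator: v_17(25/136) = -1. Step 2 — apply |x|_p = p^{-v_p(x)} = 17^{1} = 17.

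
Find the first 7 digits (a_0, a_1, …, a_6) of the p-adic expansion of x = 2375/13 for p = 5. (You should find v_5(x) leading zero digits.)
(a_0, …, a_6) = (0, 0, 0, 3, 2, 3, 2)

v_5(2375/13) = 3, so a_0 = ... = a_2 = 0. Factor out: x = 5^3 · u with u = 19/13 a unit in ℤ_5. Expand u iteratively via a_{v+i} = u_i mod 5, u_{i+1} = (u_i − a_{v+i})/5:
  u_0 = 19/13;  a_3 = 3;  u_1 = (u_0 − 3)/5 = -4/13
  u_1 = -4/13;  a_4 = 2;  u_2 = (u_1 − 2)/5 = -6/13
  u_2 = -6/13;  a_5 = 3;  u_3 = (u_2 − 3)/5 = -9/13
  u_3 = -9/13;  a_6 = 2;  u_4 = (u_3 − 2)/5 = -7/13
Digits: (0, 0, 0, 3, 2, 3, 2).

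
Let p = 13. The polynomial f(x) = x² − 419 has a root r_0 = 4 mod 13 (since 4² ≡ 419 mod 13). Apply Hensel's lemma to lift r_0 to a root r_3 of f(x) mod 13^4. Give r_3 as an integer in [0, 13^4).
r_3 = 12666 (mod 28561)

Hensel's recurrence: r_{i+1} = r_i − f(r_i)·(f′(r_i))^{-1} mod 13^{i+2}, with f′(x) = 2x. Iterate:
  r_0 = 4 (mod 13)
  r_1 = 160 (mod 169)
  r_2 = 1681 (mod 2197)
  r_3 = 12666 (mod 28561)
Final: r_3 = 12666, and one checks f(r_3) ≡ 0 mod 13^4.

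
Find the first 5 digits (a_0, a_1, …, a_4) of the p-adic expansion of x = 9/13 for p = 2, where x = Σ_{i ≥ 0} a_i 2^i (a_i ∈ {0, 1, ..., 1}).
(a_0, …, a_4) = (1, 0, 1, 1, 0)

v_2(9/13) = 0 (numerator and denominator both coprime to 2), so x ∈ ℤ_2^×. Compute digits iteratively via a_i = x_i mod 2, x_{i+1} = (x_i − a_i)/2, with x_0 = x:
  x_0 = 9/13;  a_0 = 1;  x_1 = (x_0 − 1)/2 = -2/13
  x_1 = -2/13;  a_1 = 0;  x_2 = (x_1 − 0)/2 = -1/13
  x_2 = -1/13;  a_2 = 1;  x_3 = (x_2 − 1)/2 = -7/13
  x_3 = -7/13;  a_3 = 1;  x_4 = (x_3 − 1)/2 = -10/13
  x_4 = -10/13;  a_4 = 0;  x_5 = (x_4 − 0)/2 = -5/13
Digits: (1, 0, 1, 1, 0).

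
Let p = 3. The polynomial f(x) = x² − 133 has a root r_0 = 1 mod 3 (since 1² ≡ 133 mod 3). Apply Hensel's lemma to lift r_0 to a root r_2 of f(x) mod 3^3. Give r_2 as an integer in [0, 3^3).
r_2 = 22 (mod 27)

Hensel's recurrence: r_{i+1} = r_i − f(r_i)·(f′(r_i))^{-1} mod 3^{i+2}, with f′(x) = 2x. Iterate:
  r_0 = 1 (mod 3)
  r_1 = 4 (mod 9)
  r_2 = 22 (mod 27)
Final: r_2 = 22, and one checks f(r_2) ≡ 0 mod 3^3.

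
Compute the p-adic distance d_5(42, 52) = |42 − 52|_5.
d_5(42, 52) = 1/5

Step 1 — x − y = 42 − 52 = -10. Step 2 — v_5(-10) = 1 (factor: -10 = −(5^1 · 2); the sign does not affect v_p). Step 3 — |x − y|_5 = 5^{-1} = 1/5.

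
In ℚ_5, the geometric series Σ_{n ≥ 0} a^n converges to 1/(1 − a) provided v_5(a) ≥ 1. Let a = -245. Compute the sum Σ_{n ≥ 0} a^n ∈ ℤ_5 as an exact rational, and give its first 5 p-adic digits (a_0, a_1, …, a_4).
Σ a^n = 1/(1 − a) = 1/246;  first 5 digits = (1, 1, 1, 4, 1)

v_5(a) = 1 ≥ 1, so the series converges in ℤ_5 to 1/(1 − a) = 1/(1 − (-245)) = 1/246. Expand this rational in ℤ_5: compute digits iteratively via d_i = x_i mod 5, x_{i+1} = (x_i − d_i)/5. The first 5 digits are (1, 1, 1, 4, 1).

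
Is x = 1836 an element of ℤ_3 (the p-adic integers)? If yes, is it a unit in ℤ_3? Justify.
x ∈ ℤ_3 but not a unit; v_3(x) = 3 > 0

ℤ_3 = {x ∈ ℚ_3 : v_3(x) ≥ 0} and ℤ_3^× = {x ∈ ℤ_3 : v_3(x) = 0}. Here v_3(1836) = v_3(num) − v_3(den) = 3; compare against these criteria.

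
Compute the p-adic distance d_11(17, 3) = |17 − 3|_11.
d_11(17, 3) = 1

Step 1 — x − y = 17 − 3 = 14. Step 2 — v_11(14) = 0 (factor: 14 = (11^0 · 14); the sign does not affect v_p). Step 3 — |x − y|_11 = 11^{0} = 1.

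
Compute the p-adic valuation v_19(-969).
v_19(-969) = 1

v_19(n) is the largest exponent k such that 19^k divides n. Factor out: -969 = -19^1 · 51. (Sign doesn't affect v_p.) So v_19(-969) = 1.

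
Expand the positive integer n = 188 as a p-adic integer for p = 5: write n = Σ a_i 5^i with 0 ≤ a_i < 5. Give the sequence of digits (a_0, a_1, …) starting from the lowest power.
(a_0, a_1, …) = (3, 2, 2, 1)

Repeated division by 5 gives the digits low-to-high: 188 = 3 + 2·5^1 + 2·5^2 + 1·5^3. Digit sequence: (3, 2, 2, 1).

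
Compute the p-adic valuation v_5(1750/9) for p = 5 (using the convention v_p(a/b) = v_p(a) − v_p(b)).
v_5(1750/9) = 3

Factor powers of 5 from the numerator and denominator of the reduced fraction: 1750 = 5^3 · 14 and 9 = 5^0 · 9. Apply v_p(a/b) = v_p(a) − v_p(b): v_5(1750/9) = 3 − 0 = 3.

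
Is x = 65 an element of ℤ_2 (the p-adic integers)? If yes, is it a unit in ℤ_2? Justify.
x ∈ ℤ_2^× (unit); v_2(x) = 0

ℤ_2 = {x ∈ ℚ_2 : v_2(x) ≥ 0} and ℤ_2^× = {x ∈ ℤ_2 : v_2(x) = 0}. Here v_2(65) = v_2(num) − v_2(den) = 0; compare against these criteria.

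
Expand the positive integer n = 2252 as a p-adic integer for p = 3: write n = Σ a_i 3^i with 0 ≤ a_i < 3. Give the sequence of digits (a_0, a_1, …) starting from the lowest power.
(a_0, a_1, …) = (2, 0, 1, 2, 0, 0, 0, 1)

Repeated division by 3 gives the digits low-to-high: 2252 = 2 + 1·3^2 + 2·3^3 + 1·3^7. Digit sequence: (2, 0, 1, 2, 0, 0, 0, 1).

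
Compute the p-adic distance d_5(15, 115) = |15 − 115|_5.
d_5(15, 115) = 1/25

Step 1 — x − y = 15 − 115 = -100. Step 2 — v_5(-100) = 2 (factor: -100 = −(5^2 · 4); the sign does not affect v_p). Step 3 — |x − y|_5 = 5^{-2} = 1/25.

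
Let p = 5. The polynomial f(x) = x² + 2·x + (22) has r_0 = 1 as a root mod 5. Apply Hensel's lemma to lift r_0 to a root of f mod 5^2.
r_1 = 1 (mod 25)

Hensel: r_{i+1} = r_i − f(r_i)·(f′(r_i))^{-1} mod 5^{i+2}, f′(x) = 2x + 2. Iterate:
  r_0 = 1 (mod 5)
  r_1 = 1 (mod 25)
Final: r = 1 satisfies f(r) ≡ 0 mod 5^2.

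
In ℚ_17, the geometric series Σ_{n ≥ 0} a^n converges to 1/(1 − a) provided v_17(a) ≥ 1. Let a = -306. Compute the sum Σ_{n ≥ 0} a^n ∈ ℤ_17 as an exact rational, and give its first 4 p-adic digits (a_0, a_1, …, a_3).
Σ a^n = 1/(1 − a) = 1/307;  first 4 digits = (1, 16, 16, 0)

v_17(a) = 1 ≥ 1, so the series converges in ℤ_17 to 1/(1 − a) = 1/(1 − (-306)) = 1/307. Expand this rational in ℤ_17: compute digits iteratively via d_i = x_i mod 17, x_{i+1} = (x_i − d_i)/17. The first 4 digits are (1, 16, 16, 0).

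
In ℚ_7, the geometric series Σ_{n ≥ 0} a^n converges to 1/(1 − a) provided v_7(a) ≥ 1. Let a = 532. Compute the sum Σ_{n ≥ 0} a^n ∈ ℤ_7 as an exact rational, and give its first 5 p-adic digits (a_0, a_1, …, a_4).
Σ a^n = 1/(1 − a) = -1/531;  first 5 digits = (1, 6, 4, 6, 4)

v_7(a) = 1 ≥ 1, so the series converges in ℤ_7 to 1/(1 − a) = 1/(1 − 532) = -1/531. Expand this rational in ℤ_7: compute digits iteratively via d_i = x_i mod 7, x_{i+1} = (x_i − d_i)/7. The first 5 digits are (1, 6, 4, 6, 4).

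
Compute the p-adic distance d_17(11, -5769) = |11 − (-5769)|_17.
d_17(11, -5769) = 1/289

Step 1 — x − y = 11 − (-5769) = 5780. Step 2 — v_17(5780) = 2 (factor: 5780 = (17^2 · 20); the sign does not affect v_p). Step 3 — |x − y|_17 = 17^{-2} = 1/289.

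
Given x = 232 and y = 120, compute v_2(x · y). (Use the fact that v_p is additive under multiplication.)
v_2(27840) = 6

v_p(x) = 3 (factor: 232 = 2^3 · 29); v_p(y) = 3 (factor: 120 = 2^3 · 15). Additivity: v_p(xy) = v_p(x) + v_p(y) = 3 + 3 = 6. (Direct check: xy = 27840 = 2^6 · (435).)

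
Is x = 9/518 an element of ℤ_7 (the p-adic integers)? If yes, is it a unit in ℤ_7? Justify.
x ∉ ℤ_7 (v_7(x) = -1 < 0)

ℤ_7 = {x ∈ ℚ_7 : v_7(x) ≥ 0} and ℤ_7^× = {x ∈ ℤ_7 : v_7(x) = 0}. Here v_7(9/518) = v_7(num) − v_7(den) = -1; compare against these criteria.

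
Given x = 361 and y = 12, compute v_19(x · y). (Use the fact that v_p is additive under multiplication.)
v_19(4332) = 2

v_p(x) = 2 (factor: 361 = 19^2 · 1); v_p(y) = 0 (factor: 12 = 19^0 · 12). Additivity: v_p(xy) = v_p(x) + v_p(y) = 2 + 0 = 2. (Direct check: xy = 4332 = 19^2 · (12).)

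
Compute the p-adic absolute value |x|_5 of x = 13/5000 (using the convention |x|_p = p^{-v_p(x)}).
|13/5000|_5 = 625

Step 1 — compute v_5(x) by factoring powers of 5 out of the numerator and denominator: v_5(13/5000) = -4. Step 2 — apply |x|_p = p^{-v_p(x)} = 5^{4} = 625.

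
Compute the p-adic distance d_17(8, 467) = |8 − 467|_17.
d_17(8, 467) = 1/17

Step 1 — x − y = 8 − 467 = -459. Step 2 — v_17(-459) = 1 (factor: -459 = −(17^1 · 27); the sign does not affect v_p). Step 3 — |x − y|_17 = 17^{-1} = 1/17.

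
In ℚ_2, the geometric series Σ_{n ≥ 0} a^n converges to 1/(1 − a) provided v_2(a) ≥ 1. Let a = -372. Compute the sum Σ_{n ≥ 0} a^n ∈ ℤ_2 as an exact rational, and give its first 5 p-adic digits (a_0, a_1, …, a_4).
Σ a^n = 1/(1 − a) = 1/373;  first 5 digits = (1, 0, 1, 1, 1)

v_2(a) = 2 ≥ 1, so the series converges in ℤ_2 to 1/(1 − a) = 1/(1 − (-372)) = 1/373. Expand this rational in ℤ_2: compute digits iteratively via d_i = x_i mod 2, x_{i+1} = (x_i − d_i)/2. The first 5 digits are (1, 0, 1, 1, 1).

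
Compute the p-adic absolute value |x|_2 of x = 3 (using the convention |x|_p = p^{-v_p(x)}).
|3|_2 = 1

Step 1 — compute v_2(x) by factoring powers of 2 out of the numerator and denominator: v_2(3) = 0. Step 2 — apply |x|_p = p^{-v_p(x)} = 2^{0} = 1.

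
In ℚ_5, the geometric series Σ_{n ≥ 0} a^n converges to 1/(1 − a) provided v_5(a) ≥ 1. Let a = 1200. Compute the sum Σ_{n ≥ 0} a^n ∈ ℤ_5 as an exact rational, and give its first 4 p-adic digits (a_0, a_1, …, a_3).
Σ a^n = 1/(1 − a) = -1/1199;  first 4 digits = (1, 0, 3, 4)

v_5(a) = 2 ≥ 1, so the series converges in ℤ_5 to 1/(1 − a) = 1/(1 − 1200) = -1/1199. Expand this rational in ℤ_5: compute digits iteratively via d_i = x_i mod 5, x_{i+1} = (x_i − d_i)/5. The first 4 digits are (1, 0, 3, 4).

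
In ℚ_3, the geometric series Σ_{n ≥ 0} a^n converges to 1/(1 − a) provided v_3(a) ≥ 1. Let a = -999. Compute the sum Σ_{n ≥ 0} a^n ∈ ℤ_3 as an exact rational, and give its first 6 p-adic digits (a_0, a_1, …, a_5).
Σ a^n = 1/(1 − a) = 1/1000;  first 6 digits = (1, 0, 0, 2, 2, 1)

v_3(a) = 3 ≥ 1, so the series converges in ℤ_3 to 1/(1 − a) = 1/(1 − (-999)) = 1/1000. Expand this rational in ℤ_3: compute digits iteratively via d_i = x_i mod 3, x_{i+1} = (x_i − d_i)/3. The first 6 digits are (1, 0, 0, 2, 2, 1).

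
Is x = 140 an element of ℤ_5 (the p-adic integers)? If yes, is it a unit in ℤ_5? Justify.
x ∈ ℤ_5 but not a unit; v_5(x) = 1 > 0

ℤ_5 = {x ∈ ℚ_5 : v_5(x) ≥ 0} and ℤ_5^× = {x ∈ ℤ_5 : v_5(x) = 0}. Here v_5(140) = v_5(num) − v_5(den) = 1; compare against these criteria.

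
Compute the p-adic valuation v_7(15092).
v_7(15092) = 3

v_7(n) is the largest exponent k such that 7^k divides n. Factor out: 15092 = 7^3 · 44. (Sign doesn't affect v_p.) So v_7(15092) = 3.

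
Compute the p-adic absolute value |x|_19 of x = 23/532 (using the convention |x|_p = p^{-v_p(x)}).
|23/532|_19 = 19

Step 1 — compute v_19(x) by factoring powers of 19 out of the numerator and denominator: v_19(23/532) = -1. Step 2 — apply |x|_p = p^{-v_p(x)} = 19^{1} = 19.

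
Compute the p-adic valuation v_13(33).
v_13(33) = 0

v_13(n) is the largest exponent k such that 13^k divides n. Factor out: 33 = 13^0 · 33. (Sign doesn't affect v_p.) So v_13(33) = 0.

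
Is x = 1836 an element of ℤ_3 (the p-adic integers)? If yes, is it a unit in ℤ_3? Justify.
x ∈ ℤ_3 but not a unit; v_3(x) = 3 > 0

ℤ_3 = {x ∈ ℚ_3 : v_3(x) ≥ 0} and ℤ_3^× = {x ∈ ℤ_3 : v_3(x) = 0}. Here v_3(1836) = v_3(num) − v_3(den) = 3; compare against these criteria.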